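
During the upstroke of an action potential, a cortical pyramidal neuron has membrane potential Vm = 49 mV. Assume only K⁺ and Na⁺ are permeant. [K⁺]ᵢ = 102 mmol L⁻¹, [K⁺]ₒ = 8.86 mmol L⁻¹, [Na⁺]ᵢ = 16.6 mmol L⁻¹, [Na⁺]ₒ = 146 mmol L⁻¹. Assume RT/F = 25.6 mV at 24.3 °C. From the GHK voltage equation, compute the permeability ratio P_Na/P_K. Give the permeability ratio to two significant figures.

20

Let α = P_Na/P_K. GHK: Vm = 25.6·ln[(Kₒ + α·Naₒ)/(Kᵢ + α·Naᵢ)].
e^(Vm/25.6) = e^(49.0/25.6) = 6.7806
So 6.7806·(Kᵢ + α·Naᵢ) = Kₒ + α·Naₒ → α = (6.7806·102.0 − 8.86) / (146.0 − 6.7806·16.6)
α = (691.6 − 8.86) / (146.0 − 112.6) = 682.8/33.44 = 20.42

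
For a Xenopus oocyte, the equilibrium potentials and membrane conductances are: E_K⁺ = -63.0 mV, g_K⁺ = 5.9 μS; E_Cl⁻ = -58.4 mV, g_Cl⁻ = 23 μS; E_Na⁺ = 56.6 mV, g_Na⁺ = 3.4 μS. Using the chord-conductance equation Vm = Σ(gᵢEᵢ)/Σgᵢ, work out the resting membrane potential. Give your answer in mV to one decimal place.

-47.1 mV

Σ gᵢEᵢ = 5.9·(-63.0) + 23·(-58.4) + 3.4·(56.6) = -1522.46
Σ gᵢ = 5.9 + 23 + 3.4 = 32.3
Vm = -1522.46 / 32.3 = -47.13 mV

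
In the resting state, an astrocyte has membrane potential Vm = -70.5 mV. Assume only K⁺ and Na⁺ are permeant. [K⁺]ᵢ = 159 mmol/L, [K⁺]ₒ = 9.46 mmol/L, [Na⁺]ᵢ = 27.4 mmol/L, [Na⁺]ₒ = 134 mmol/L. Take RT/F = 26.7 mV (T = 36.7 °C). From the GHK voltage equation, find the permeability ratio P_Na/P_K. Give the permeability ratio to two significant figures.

0.014

Let α = P_Na/P_K. GHK: Vm = 26.7·ln[(Kₒ + α·Naₒ)/(Kᵢ + α·Naᵢ)].
e^(Vm/26.7) = e^(-70.5/26.7) = 0.071329
So 0.071329·(Kᵢ + α·Naᵢ) = Kₒ + α·Naₒ → α = (0.071329·159.0 − 9.46) / (134.0 − 0.071329·27.4)
α = (11.34 − 9.46) / (134.0 − 1.954) = 1.881/132 = 0.01425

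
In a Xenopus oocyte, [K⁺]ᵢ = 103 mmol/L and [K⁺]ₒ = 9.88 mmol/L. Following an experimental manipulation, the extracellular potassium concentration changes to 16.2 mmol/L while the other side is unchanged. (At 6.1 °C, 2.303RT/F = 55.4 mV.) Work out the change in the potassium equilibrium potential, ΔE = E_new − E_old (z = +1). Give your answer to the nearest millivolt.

12 mV

E_old = (55.4/1)·log₁₀(9.88/103) = -56.40 mV
E_new = (55.4/1)·log₁₀(16.2/103) = -44.50 mV
ΔE = -44.50 − (-56.40) = 11.90 mV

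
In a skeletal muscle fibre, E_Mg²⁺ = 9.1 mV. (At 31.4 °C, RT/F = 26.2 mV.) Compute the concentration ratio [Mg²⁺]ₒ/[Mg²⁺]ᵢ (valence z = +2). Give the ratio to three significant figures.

2.00

ln([out]/[in]) = E·z/(26.2) = 9.1 × 2 / 26.2 = 0.6947
[out]/[in] = e^(0.6947) = 2.003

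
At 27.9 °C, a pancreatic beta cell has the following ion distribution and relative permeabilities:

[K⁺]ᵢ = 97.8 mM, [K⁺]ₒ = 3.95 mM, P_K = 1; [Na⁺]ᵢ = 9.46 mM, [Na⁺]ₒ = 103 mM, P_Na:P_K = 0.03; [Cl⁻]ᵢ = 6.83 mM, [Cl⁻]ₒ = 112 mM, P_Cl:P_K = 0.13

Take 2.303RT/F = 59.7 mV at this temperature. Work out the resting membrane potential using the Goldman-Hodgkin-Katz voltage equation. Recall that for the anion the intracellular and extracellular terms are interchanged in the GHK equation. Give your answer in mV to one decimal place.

-68.8 mV

Vm = 59.7 · log₁₀[(Σ P·[cation]ₒ + Σ P·[anion]ᵢ) / (Σ P·[cation]ᵢ + Σ P·[anion]ₒ)]
Numerator = 1×3.95 + 0.03×103 + 0.13×6.83 = 7.928
Denominator = 1×97.8 + 0.03×9.46 + 0.13×112 = 112.6
Vm = 59.7 · log₁₀(0.07038) = 59.7 × (-1.1525) = -68.81 mV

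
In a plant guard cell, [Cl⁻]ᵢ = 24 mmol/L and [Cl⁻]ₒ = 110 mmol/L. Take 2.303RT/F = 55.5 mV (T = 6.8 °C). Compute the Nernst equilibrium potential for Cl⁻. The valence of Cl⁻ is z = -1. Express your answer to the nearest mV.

-37 mV

E = (55.5/z) · log₁₀([Cl⁻]_out/[Cl⁻]_in) with z = -1.
For an anion, dividing by z = -1 reverses the sign.
= (55.5/-1) · log₁₀(110/24) = -55.50 · log₁₀(4.583)
= -55.50 · (0.6612) = -36.70 mV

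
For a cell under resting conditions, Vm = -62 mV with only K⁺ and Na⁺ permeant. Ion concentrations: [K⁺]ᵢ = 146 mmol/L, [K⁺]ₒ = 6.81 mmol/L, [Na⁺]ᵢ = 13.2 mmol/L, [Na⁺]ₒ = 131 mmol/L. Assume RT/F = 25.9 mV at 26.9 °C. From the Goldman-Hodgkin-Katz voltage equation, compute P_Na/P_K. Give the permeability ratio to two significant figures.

Let α = P_Na/P_K. GHK: Vm = 25.9·ln[(Kₒ + α·Naₒ)/(Kᵢ + α·Naᵢ)].
e^(Vm/25.9) = e^(-62.0/25.9) = 0.09128
So 0.09128·(Kᵢ + α·Naᵢ) = Kₒ + α·Naₒ → α = (0.09128·146.0 − 6.81) / (131.0 − 0.09128·13.2)
α = (13.33 − 6.81) / (131.0 − 1.205) = 6.517/129.8 = 0.05021

0.050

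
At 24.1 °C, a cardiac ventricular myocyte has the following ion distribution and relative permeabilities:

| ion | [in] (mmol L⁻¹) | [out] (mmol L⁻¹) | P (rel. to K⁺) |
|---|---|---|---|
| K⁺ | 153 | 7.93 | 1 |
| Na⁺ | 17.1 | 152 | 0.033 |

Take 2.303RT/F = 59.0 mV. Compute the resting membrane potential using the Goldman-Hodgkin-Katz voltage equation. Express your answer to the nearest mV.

Vm = 59.0 · log₁₀[(Σ P·[cation]ₒ + Σ P·[anion]ᵢ) / (Σ P·[cation]ᵢ + Σ P·[anion]ₒ)]
Numerator = 1×7.93 + 0.033×152 = 12.95
Denominator = 1×153 + 0.033×17.1 = 153.6
Vm = 59.0 · log₁₀(0.084303) = 59.0 × (-1.0742) = -63.38 mV

-63 mV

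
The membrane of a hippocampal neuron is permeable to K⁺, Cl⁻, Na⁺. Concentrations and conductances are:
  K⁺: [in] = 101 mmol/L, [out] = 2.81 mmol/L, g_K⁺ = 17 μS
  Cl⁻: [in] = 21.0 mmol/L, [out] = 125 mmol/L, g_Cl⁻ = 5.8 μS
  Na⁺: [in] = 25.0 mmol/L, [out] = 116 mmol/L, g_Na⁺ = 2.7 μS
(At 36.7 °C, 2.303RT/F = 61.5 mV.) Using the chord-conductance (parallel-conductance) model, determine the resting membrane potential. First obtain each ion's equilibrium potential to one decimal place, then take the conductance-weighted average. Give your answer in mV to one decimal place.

-70.3 mV

E_K⁺ = (61.5/1)·log₁₀(2.81/101) = -95.7 mV
E_Cl⁻ = (61.5/-1)·log₁₀(125/21.0) = -47.6 mV
E_Na⁺ = (61.5/1)·log₁₀(116/25.0) = 41.0 mV
Vm = (Σ gᵢEᵢ)/(Σ gᵢ) = (17·-95.7 + 5.8·-47.6 + 2.7·41.0) / (17 + 5.8 + 2.7)
= -1792.28 / 25.5 = -70.29 mV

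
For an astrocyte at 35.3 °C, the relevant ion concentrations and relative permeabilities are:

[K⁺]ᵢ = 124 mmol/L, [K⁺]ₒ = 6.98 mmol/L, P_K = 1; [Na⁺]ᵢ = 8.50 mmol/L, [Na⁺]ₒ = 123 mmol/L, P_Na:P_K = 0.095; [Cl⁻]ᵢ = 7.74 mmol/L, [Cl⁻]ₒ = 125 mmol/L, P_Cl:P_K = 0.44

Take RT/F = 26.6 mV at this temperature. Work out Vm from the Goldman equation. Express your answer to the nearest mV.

Vm = 26.6 · ln[(Σ P·[cation]ₒ + Σ P·[anion]ᵢ) / (Σ P·[cation]ᵢ + Σ P·[anion]ₒ)]
Numerator = 1×6.98 + 0.095×123 + 0.44×7.74 = 22.07
Denominator = 1×124 + 0.095×8.50 + 0.44×125 = 179.8
Vm = 26.6 · ln(0.12275) = 26.6 × (-2.0976) = -55.80 mV

-56 mV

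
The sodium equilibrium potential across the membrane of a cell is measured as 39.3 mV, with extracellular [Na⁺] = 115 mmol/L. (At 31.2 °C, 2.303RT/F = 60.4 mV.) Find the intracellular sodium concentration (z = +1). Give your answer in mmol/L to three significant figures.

Nernst: E = (60.4/1) · log₁₀([out]/[in]), so log₁₀([out]/[in]) = 39.3 × 1 / 60.4 = 0.6507.
[out]/[in] = 10^(0.6507) = 4.474.
[in] = 115 / 4.474 = 25.71 mmol/L.

25.7 mmol/L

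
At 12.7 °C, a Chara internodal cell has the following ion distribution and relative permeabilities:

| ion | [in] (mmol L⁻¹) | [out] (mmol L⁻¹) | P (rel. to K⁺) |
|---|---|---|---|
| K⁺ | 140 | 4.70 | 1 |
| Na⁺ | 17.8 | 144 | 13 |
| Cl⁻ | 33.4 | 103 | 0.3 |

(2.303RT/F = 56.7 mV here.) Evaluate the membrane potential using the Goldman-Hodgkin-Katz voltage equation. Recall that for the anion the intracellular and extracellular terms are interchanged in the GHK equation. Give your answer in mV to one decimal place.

38.1 mV

Vm = 56.7 · log₁₀[(Σ P·[cation]ₒ + Σ P·[anion]ᵢ) / (Σ P·[cation]ᵢ + Σ P·[anion]ₒ)]
Numerator = 1×4.70 + 13×144 + 0.3×33.4 = 1887
Denominator = 1×140 + 13×17.8 + 0.3×103 = 402.3
Vm = 56.7 · log₁₀(4.6898) = 56.7 × (0.6712) = 38.05 mV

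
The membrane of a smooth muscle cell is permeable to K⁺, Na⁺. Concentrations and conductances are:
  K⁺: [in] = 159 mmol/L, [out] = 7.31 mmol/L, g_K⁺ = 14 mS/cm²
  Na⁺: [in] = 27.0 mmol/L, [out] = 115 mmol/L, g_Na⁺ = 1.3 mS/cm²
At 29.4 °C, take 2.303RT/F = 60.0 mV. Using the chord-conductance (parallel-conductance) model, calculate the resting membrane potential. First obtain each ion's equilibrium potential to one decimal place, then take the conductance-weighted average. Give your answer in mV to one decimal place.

E_K⁺ = (60.0/1)·log₁₀(7.31/159) = -80.2 mV
E_Na⁺ = (60.0/1)·log₁₀(115/27.0) = 37.8 mV
Vm = (Σ gᵢEᵢ)/(Σ gᵢ) = (14·-80.2 + 1.3·37.8) / (14 + 1.3)
= -1073.66 / 15.3 = -70.17 mV

-70.2 mV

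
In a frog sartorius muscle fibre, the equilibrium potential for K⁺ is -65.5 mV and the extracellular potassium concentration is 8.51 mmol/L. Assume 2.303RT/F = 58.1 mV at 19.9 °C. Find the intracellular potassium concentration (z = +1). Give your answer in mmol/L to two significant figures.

110 mmol/L

Nernst: E = (58.1/1) · log₁₀([out]/[in]), so log₁₀([out]/[in]) = -65.5 × 1 / 58.1 = -1.1274.
[out]/[in] = 10^(-1.1274) = 0.07458.
[in] = 8.51 / 0.07458 = 114.1 mmol/L.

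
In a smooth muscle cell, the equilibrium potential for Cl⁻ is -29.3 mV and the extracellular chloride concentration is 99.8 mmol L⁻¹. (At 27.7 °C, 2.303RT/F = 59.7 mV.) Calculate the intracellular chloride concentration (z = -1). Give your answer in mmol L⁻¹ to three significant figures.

Nernst: E = (59.7/-1) · log₁₀([out]/[in]), so log₁₀([out]/[in]) = -29.3 × -1 / 59.7 = 0.4908.
[out]/[in] = 10^(0.4908) = 3.096.
[in] = 99.8 / 3.096 = 32.24 mmol L⁻¹.

32.2 mmol L⁻¹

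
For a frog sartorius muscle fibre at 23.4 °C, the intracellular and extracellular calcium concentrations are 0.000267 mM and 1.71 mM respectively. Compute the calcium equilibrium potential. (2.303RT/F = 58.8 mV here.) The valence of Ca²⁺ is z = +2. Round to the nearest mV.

112 mV

E = (58.8/z) · log₁₀([Ca²⁺]_out/[Ca²⁺]_in) with z = +2.
= (58.8/2) · log₁₀(1.71/0.000267) = 29.40 · log₁₀(6404)
= 29.40 · (3.8065) = 111.91 mV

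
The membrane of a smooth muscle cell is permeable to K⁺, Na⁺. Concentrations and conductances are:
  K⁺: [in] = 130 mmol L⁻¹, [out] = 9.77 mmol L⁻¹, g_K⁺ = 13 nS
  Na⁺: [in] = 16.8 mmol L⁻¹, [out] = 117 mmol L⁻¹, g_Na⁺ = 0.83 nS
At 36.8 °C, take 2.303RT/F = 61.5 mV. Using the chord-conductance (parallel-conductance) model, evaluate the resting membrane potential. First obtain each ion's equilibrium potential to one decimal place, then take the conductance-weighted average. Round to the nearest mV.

E_K⁺ = (61.5/1)·log₁₀(9.77/130) = -69.1 mV
E_Na⁺ = (61.5/1)·log₁₀(117/16.8) = 51.8 mV
Vm = (Σ gᵢEᵢ)/(Σ gᵢ) = (13·-69.1 + 0.83·51.8) / (13 + 0.83)
= -855.31 / 13.83 = -61.84 mV

-62 mV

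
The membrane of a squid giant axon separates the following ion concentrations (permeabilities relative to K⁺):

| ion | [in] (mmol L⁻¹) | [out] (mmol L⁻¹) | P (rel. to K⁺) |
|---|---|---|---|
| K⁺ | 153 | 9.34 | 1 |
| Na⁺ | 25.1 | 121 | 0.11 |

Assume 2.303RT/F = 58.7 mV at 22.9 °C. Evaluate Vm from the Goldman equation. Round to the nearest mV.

-49 mV

Vm = 58.7 · log₁₀[(Σ P·[cation]ₒ + Σ P·[anion]ᵢ) / (Σ P·[cation]ᵢ + Σ P·[anion]ₒ)]
Numerator = 1×9.34 + 0.11×121 = 22.65
Denominator = 1×153 + 0.11×25.1 = 155.8
Vm = 58.7 · log₁₀(0.14542) = 58.7 × (-0.8374) = -49.15 mV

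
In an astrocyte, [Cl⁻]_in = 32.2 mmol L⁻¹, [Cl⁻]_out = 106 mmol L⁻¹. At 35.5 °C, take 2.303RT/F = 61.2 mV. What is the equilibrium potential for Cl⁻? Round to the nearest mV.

-32 mV

E = (61.2/z) · log₁₀([Cl⁻]_out/[Cl⁻]_in) with z = -1.
For an anion, dividing by z = -1 reverses the sign.
= (61.2/-1) · log₁₀(106/32.2) = -61.20 · log₁₀(3.292)
= -61.20 · (0.5174) = -31.67 mV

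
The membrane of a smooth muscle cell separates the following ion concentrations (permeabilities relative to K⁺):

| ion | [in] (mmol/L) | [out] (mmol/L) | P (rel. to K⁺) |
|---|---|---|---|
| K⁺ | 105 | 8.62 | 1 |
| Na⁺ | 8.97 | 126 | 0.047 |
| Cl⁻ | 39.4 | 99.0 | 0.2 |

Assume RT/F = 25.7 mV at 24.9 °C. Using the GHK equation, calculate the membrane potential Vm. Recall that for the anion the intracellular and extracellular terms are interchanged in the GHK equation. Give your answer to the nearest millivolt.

Vm = 25.7 · ln[(Σ P·[cation]ₒ + Σ P·[anion]ᵢ) / (Σ P·[cation]ᵢ + Σ P·[anion]ₒ)]
Numerator = 1×8.62 + 0.047×126 + 0.2×39.4 = 22.42
Denominator = 1×105 + 0.047×8.97 + 0.2×99.0 = 125.2
Vm = 25.7 · ln(0.17906) = 25.7 × (-1.7200) = -44.21 mV

-44 mV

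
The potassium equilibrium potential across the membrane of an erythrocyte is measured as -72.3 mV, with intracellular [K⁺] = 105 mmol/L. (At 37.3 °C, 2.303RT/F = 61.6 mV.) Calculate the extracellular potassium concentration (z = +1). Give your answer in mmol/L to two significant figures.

Nernst: E = (61.6/1) · log₁₀([out]/[in]), so log₁₀([out]/[in]) = -72.3 × 1 / 61.6 = -1.1737.
[out]/[in] = 10^(-1.1737) = 0.06703.
[out] = 0.06703 × 105 = 7.039 mmol/L.

7.0 mmol/L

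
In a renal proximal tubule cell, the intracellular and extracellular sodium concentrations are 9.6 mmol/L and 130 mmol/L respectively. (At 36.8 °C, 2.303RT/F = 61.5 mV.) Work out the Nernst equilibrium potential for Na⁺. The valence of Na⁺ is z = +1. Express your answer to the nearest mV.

E = (61.5/z) · log₁₀([Na⁺]_out/[Na⁺]_in) with z = +1.
= (61.5/1) · log₁₀(130/9.6) = 61.50 · log₁₀(13.54)
= 61.50 · (1.1317) = 69.60 mV

70 mV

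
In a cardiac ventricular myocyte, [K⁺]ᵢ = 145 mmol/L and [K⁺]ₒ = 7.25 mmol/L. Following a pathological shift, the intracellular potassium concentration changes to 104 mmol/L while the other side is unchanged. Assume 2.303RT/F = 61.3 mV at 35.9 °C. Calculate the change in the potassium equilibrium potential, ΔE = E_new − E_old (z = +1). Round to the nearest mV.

9 mV

E_old = (61.3/1)·log₁₀(7.25/145) = -79.75 mV
E_new = (61.3/1)·log₁₀(7.25/104) = -70.91 mV
ΔE = -70.91 − (-79.75) = 8.85 mV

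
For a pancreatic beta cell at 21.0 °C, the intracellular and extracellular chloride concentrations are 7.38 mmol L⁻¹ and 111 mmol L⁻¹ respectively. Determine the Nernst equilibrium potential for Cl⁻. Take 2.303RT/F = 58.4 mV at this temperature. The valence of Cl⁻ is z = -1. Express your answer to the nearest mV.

E = (58.4/z) · log₁₀([Cl⁻]_out/[Cl⁻]_in) with z = -1.
For an anion, dividing by z = -1 reverses the sign.
= (58.4/-1) · log₁₀(111/7.38) = -58.40 · log₁₀(15.04)
= -58.40 · (1.1773) = -68.75 mV

-69 mV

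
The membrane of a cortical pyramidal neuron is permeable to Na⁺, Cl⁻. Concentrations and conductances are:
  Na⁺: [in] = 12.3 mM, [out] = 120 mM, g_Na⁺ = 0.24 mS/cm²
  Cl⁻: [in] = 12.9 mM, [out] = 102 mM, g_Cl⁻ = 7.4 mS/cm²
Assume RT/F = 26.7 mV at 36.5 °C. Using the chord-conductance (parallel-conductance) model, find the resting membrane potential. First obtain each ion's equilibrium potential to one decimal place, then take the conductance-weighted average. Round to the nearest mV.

-52 mV

E_Na⁺ = (26.7/1)·ln(120/12.3) = 60.8 mV
E_Cl⁻ = (26.7/-1)·ln(102/12.9) = -55.2 mV
Vm = (Σ gᵢEᵢ)/(Σ gᵢ) = (0.24·60.8 + 7.4·-55.2) / (0.24 + 7.4)
= -393.89 / 7.64 = -51.56 mV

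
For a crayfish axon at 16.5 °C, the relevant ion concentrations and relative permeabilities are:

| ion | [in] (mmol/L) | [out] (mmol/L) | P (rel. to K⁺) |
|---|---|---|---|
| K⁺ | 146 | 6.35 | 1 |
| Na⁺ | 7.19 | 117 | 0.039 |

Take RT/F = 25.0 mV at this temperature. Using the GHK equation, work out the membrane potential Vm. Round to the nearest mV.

-65 mV

Vm = 25.0 · ln[(Σ P·[cation]ₒ + Σ P·[anion]ᵢ) / (Σ P·[cation]ᵢ + Σ P·[anion]ₒ)]
Numerator = 1×6.35 + 0.039×117 = 10.91
Denominator = 1×146 + 0.039×7.19 = 146.3
Vm = 25.0 · ln(0.074603) = 25.0 × (-2.5956) = -64.89 mV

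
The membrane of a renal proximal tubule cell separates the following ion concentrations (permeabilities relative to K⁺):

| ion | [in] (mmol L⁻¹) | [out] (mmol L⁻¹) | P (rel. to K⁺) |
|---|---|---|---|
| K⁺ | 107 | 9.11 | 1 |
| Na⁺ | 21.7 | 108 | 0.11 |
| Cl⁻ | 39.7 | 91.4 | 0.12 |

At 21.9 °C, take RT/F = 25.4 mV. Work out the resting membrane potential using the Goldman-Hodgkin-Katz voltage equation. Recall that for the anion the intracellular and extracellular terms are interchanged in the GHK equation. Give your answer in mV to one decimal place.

-39.2 mV

Vm = 25.4 · ln[(Σ P·[cation]ₒ + Σ P·[anion]ᵢ) / (Σ P·[cation]ᵢ + Σ P·[anion]ₒ)]
Numerator = 1×9.11 + 0.11×108 + 0.12×39.7 = 25.75
Denominator = 1×107 + 0.11×21.7 + 0.12×91.4 = 120.4
Vm = 25.4 · ln(0.21398) = 25.4 × (-1.5419) = -39.16 mV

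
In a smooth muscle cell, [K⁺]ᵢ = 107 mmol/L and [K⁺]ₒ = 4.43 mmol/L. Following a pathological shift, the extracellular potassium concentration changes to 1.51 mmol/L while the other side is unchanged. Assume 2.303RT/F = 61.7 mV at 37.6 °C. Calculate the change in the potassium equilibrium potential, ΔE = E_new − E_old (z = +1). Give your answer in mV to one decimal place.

E_old = (61.7/1)·log₁₀(4.43/107) = -85.33 mV
E_new = (61.7/1)·log₁₀(1.51/107) = -114.17 mV
ΔE = -114.17 − (-85.33) = -28.84 mV

-28.8 mV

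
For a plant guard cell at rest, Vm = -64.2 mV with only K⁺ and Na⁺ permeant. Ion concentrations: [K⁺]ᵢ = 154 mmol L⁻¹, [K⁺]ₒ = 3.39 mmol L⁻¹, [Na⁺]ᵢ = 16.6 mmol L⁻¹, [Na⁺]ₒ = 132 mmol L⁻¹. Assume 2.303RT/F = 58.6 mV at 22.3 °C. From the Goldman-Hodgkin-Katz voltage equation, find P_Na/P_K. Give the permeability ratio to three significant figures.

0.0686

Let α = P_Na/P_K. GHK: Vm = 58.6·log₁₀[(Kₒ + α·Naₒ)/(Kᵢ + α·Naᵢ)].
10^(Vm/58.6) = 10^(-64.2/58.6) = 0.080248
So 0.080248·(Kᵢ + α·Naᵢ) = Kₒ + α·Naₒ → α = (0.080248·154.0 − 3.39) / (132.0 − 0.080248·16.6)
α = (12.36 − 3.39) / (132.0 − 1.332) = 8.968/130.7 = 0.06863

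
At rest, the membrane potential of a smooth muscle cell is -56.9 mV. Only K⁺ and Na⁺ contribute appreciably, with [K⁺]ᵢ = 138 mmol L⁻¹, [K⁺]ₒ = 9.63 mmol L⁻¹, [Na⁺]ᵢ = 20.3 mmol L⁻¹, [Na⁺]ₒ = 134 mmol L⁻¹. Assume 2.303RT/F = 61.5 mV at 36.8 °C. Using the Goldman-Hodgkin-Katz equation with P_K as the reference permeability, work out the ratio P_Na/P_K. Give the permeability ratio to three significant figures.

Let α = P_Na/P_K. GHK: Vm = 61.5·log₁₀[(Kₒ + α·Naₒ)/(Kᵢ + α·Naᵢ)].
10^(Vm/61.5) = 10^(-56.9/61.5) = 0.11879
So 0.11879·(Kᵢ + α·Naᵢ) = Kₒ + α·Naₒ → α = (0.11879·138.0 − 9.63) / (134.0 − 0.11879·20.3)
α = (16.39 − 9.63) / (134.0 − 2.412) = 6.764/131.6 = 0.0514

0.0514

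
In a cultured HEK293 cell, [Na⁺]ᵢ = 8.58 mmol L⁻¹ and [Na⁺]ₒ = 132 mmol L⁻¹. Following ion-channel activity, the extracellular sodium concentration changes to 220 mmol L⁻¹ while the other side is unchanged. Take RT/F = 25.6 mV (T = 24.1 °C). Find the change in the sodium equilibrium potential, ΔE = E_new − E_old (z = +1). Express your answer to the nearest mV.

E_old = (25.6/1)·ln(132/8.58) = 69.97 mV
E_new = (25.6/1)·ln(220/8.58) = 83.05 mV
ΔE = 83.05 − (69.97) = 13.08 mV

13 mV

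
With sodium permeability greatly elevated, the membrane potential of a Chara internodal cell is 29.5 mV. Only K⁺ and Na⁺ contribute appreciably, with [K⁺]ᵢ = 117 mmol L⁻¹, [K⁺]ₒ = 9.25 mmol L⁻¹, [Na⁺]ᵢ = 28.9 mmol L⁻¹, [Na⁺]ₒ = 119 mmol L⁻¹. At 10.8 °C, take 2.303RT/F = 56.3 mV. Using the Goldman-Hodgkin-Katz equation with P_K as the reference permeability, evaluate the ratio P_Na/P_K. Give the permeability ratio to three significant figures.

17.0

Let α = P_Na/P_K. GHK: Vm = 56.3·log₁₀[(Kₒ + α·Naₒ)/(Kᵢ + α·Naᵢ)].
10^(Vm/56.3) = 10^(29.5/56.3) = 3.3418
So 3.3418·(Kᵢ + α·Naᵢ) = Kₒ + α·Naₒ → α = (3.3418·117.0 − 9.25) / (119.0 − 3.3418·28.9)
α = (391 − 9.25) / (119.0 − 96.58) = 381.7/22.42 = 17.02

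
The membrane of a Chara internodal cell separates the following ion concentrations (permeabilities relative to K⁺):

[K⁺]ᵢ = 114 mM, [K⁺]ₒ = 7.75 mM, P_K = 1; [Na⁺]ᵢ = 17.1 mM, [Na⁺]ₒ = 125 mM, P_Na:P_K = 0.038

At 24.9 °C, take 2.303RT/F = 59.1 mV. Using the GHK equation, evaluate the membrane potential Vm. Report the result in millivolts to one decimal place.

Vm = 59.1 · log₁₀[(Σ P·[cation]ₒ + Σ P·[anion]ᵢ) / (Σ P·[cation]ᵢ + Σ P·[anion]ₒ)]
Numerator = 1×7.75 + 0.038×125 = 12.5
Denominator = 1×114 + 0.038×17.1 = 114.6
Vm = 59.1 · log₁₀(0.10903) = 59.1 × (-0.9625) = -56.88 mV

-56.9 mV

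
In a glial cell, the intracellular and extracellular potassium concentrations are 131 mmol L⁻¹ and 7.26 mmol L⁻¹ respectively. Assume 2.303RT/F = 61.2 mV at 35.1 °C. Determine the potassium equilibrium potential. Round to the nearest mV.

E = (61.2/z) · log₁₀([K⁺]_out/[K⁺]_in) with z = +1.
= (61.2/1) · log₁₀(7.26/131) = 61.20 · log₁₀(0.05542)
= 61.20 · (-1.2563) = -76.89 mV

-77 mV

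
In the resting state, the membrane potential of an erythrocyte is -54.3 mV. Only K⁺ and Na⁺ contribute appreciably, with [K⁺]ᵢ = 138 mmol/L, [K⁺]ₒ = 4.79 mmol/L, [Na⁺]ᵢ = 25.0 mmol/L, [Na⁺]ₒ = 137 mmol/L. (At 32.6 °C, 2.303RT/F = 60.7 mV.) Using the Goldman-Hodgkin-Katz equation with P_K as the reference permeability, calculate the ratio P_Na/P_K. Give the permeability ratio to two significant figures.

Let α = P_Na/P_K. GHK: Vm = 60.7·log₁₀[(Kₒ + α·Naₒ)/(Kᵢ + α·Naᵢ)].
10^(Vm/60.7) = 10^(-54.3/60.7) = 0.12748
So 0.12748·(Kᵢ + α·Naᵢ) = Kₒ + α·Naₒ → α = (0.12748·138.0 − 4.79) / (137.0 − 0.12748·25.0)
α = (17.59 − 4.79) / (137.0 − 3.187) = 12.8/133.8 = 0.09567

0.096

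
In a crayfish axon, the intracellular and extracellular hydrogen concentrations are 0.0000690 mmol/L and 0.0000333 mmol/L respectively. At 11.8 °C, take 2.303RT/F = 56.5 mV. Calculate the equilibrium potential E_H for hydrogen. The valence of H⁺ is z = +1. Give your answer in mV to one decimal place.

-17.9 mV

E = (56.5/z) · log₁₀([H⁺]_out/[H⁺]_in) with z = +1.
= (56.5/1) · log₁₀(0.0000333/0.0000690) = 56.50 · log₁₀(0.4826)
= 56.50 · (-0.3164) = -17.88 mV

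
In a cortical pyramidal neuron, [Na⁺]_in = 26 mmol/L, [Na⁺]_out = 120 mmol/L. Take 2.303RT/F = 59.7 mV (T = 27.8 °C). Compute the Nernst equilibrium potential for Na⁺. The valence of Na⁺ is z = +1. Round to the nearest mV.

40 mV

E = (59.7/z) · log₁₀([Na⁺]_out/[Na⁺]_in) with z = +1.
= (59.7/1) · log₁₀(120/26) = 59.70 · log₁₀(4.615)
= 59.70 · (0.6642) = 39.65 mV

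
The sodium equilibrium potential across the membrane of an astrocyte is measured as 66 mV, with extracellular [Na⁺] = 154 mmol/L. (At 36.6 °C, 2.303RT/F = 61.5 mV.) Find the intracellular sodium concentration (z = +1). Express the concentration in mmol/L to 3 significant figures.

13.0 mmol/L

Nernst: E = (61.5/1) · log₁₀([out]/[in]), so log₁₀([out]/[in]) = 66.0 × 1 / 61.5 = 1.0732.
[out]/[in] = 10^(1.0732) = 11.84.
[in] = 154 / 11.84 = 13.01 mmol/L.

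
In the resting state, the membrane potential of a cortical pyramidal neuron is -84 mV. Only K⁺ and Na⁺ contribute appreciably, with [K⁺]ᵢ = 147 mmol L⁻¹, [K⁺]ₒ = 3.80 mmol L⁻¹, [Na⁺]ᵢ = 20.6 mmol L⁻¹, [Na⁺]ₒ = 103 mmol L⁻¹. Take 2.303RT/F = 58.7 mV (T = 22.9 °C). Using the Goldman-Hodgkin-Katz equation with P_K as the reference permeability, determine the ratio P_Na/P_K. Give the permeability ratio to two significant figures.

0.016

Let α = P_Na/P_K. GHK: Vm = 58.7·log₁₀[(Kₒ + α·Naₒ)/(Kᵢ + α·Naᵢ)].
10^(Vm/58.7) = 10^(-84.0/58.7) = 0.037068
So 0.037068·(Kᵢ + α·Naᵢ) = Kₒ + α·Naₒ → α = (0.037068·147.0 − 3.8) / (103.0 − 0.037068·20.6)
α = (5.449 − 3.8) / (103.0 − 0.7636) = 1.649/102.2 = 0.01613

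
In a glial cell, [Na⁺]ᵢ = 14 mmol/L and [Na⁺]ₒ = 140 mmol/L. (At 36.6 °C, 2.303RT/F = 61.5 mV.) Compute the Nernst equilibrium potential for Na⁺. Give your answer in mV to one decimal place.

61.5 mV

E = (61.5/z) · log₁₀([Na⁺]_out/[Na⁺]_in) with z = +1.
= (61.5/1) · log₁₀(140/14) = 61.50 · log₁₀(10)
= 61.50 · (1.0000) = 61.50 mV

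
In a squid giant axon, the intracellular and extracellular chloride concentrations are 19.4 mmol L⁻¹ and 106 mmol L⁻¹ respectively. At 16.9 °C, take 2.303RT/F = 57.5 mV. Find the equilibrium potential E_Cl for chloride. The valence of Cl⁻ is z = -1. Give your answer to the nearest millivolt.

E = (57.5/z) · log₁₀([Cl⁻]_out/[Cl⁻]_in) with z = -1.
For an anion, dividing by z = -1 reverses the sign.
= (57.5/-1) · log₁₀(106/19.4) = -57.50 · log₁₀(5.464)
= -57.50 · (0.7375) = -42.41 mV

-42 mV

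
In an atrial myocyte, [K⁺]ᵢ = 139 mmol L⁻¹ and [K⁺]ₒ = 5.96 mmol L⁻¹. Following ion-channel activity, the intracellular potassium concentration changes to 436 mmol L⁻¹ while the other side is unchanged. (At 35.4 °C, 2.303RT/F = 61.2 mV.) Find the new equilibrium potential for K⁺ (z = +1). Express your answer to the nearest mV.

After the shift: [K⁺]_out = 5.96, [K⁺]_in = 436 mmol L⁻¹.
E_new = (61.2/1)·log₁₀(5.96/436) = 61.20 · (-1.8642) = -114.09 mV

-114 mV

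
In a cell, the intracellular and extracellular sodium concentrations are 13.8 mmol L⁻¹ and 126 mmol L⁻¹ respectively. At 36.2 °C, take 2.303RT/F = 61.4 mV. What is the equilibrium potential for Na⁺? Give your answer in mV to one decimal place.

59.0 mV

E = (61.4/z) · log₁₀([Na⁺]_out/[Na⁺]_in) with z = +1.
= (61.4/1) · log₁₀(126/13.8) = 61.40 · log₁₀(9.13)
= 61.40 · (0.9605) = 58.97 mV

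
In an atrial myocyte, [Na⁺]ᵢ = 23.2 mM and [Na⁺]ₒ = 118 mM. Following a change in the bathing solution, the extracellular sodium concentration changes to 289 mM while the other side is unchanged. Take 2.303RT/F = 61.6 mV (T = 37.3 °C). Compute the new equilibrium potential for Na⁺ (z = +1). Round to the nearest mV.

67 mV

After the shift: [Na⁺]_out = 289, [Na⁺]_in = 23.2 mM.
E_new = (61.6/1)·log₁₀(289/23.2) = 61.60 · (1.0954) = 67.48 mV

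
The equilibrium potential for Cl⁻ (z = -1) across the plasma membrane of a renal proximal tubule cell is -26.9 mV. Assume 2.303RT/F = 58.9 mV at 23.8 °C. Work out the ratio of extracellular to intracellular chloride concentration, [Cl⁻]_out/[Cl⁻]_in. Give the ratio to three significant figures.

2.86

log₁₀([out]/[in]) = E·z/(58.9) = -26.9 × -1 / 58.9 = 0.4567
[out]/[in] = 10^(0.4567) = 2.862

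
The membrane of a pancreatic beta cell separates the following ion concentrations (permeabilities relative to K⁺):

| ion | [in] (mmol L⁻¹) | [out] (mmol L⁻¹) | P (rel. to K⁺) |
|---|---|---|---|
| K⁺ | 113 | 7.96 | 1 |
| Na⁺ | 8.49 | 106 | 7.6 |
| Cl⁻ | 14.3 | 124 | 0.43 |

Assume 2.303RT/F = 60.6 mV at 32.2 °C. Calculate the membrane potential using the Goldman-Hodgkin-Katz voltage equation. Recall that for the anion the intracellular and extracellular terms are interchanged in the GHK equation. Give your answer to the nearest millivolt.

33 mV

Vm = 60.6 · log₁₀[(Σ P·[cation]ₒ + Σ P·[anion]ᵢ) / (Σ P·[cation]ᵢ + Σ P·[anion]ₒ)]
Numerator = 1×7.96 + 7.6×106 + 0.43×14.3 = 819.7
Denominator = 1×113 + 7.6×8.49 + 0.43×124 = 230.8
Vm = 60.6 · log₁₀(3.5509) = 60.6 × (0.5503) = 33.35 mV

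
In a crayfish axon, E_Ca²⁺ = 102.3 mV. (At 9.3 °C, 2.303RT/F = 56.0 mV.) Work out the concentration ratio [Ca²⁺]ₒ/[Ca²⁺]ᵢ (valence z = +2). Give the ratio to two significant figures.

4500

log₁₀([out]/[in]) = E·z/(56.0) = 102.3 × 2 / 56.0 = 3.6536
[out]/[in] = 10^(3.6536) = 4504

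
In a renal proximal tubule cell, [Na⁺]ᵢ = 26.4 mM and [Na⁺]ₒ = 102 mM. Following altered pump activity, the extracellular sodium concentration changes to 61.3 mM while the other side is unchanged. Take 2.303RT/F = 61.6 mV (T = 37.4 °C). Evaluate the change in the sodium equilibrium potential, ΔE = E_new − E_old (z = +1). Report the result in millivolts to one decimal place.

-13.6 mV

E_old = (61.6/1)·log₁₀(102/26.4) = 36.16 mV
E_new = (61.6/1)·log₁₀(61.3/26.4) = 22.54 mV
ΔE = 22.54 − (36.16) = -13.62 mV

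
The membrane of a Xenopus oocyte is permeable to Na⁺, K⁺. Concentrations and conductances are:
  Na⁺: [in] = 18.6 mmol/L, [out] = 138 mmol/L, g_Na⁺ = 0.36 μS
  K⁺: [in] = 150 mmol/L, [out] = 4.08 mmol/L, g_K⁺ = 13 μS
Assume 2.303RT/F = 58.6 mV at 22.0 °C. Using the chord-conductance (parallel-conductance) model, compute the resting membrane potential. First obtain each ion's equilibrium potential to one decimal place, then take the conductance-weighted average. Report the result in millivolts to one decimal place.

E_Na⁺ = (58.6/1)·log₁₀(138/18.6) = 51.0 mV
E_K⁺ = (58.6/1)·log₁₀(4.08/150) = -91.7 mV
Vm = (Σ gᵢEᵢ)/(Σ gᵢ) = (0.36·51.0 + 13·-91.7) / (0.36 + 13)
= -1173.74 / 13.36 = -87.85 mV

-87.9 mV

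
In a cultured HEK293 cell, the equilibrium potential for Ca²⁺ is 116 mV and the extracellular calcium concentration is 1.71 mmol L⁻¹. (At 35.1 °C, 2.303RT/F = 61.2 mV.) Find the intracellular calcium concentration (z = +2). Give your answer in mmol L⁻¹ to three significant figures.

0.000277 mmol L⁻¹

Nernst: E = (61.2/2) · log₁₀([out]/[in]), so log₁₀([out]/[in]) = 116.0 × 2 / 61.2 = 3.7908.
[out]/[in] = 10^(3.7908) = 6178.
[in] = 1.71 / 6178 = 0.0002768 mmol L⁻¹.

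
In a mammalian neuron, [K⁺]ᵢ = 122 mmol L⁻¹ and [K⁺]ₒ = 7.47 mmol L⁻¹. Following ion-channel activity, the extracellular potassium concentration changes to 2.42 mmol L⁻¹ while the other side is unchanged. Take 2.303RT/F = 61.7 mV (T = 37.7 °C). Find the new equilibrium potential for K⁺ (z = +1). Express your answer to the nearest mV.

After the shift: [K⁺]_out = 2.42, [K⁺]_in = 122 mmol L⁻¹.
E_new = (61.7/1)·log₁₀(2.42/122) = 61.70 · (-1.7025) = -105.05 mV

-105 mV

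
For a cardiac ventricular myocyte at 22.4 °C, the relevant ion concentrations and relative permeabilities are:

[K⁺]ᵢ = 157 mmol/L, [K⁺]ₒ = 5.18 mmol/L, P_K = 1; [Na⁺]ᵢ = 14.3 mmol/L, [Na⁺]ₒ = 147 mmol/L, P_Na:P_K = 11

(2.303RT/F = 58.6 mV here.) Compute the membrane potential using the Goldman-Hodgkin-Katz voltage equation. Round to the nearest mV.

42 mV

Vm = 58.6 · log₁₀[(Σ P·[cation]ₒ + Σ P·[anion]ᵢ) / (Σ P·[cation]ᵢ + Σ P·[anion]ₒ)]
Numerator = 1×5.18 + 11×147 = 1622
Denominator = 1×157 + 11×14.3 = 314.3
Vm = 58.6 · log₁₀(5.1612) = 58.6 × (0.7128) = 41.77 mV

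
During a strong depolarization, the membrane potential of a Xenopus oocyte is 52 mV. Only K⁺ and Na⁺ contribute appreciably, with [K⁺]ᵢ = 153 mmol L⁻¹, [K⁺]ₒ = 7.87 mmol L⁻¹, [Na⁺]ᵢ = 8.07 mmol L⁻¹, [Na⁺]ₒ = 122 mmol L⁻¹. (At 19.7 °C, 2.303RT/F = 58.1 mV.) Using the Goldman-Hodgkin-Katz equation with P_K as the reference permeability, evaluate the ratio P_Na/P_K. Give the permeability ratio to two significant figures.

Let α = P_Na/P_K. GHK: Vm = 58.1·log₁₀[(Kₒ + α·Naₒ)/(Kᵢ + α·Naᵢ)].
10^(Vm/58.1) = 10^(52.0/58.1) = 7.8525
So 7.8525·(Kᵢ + α·Naᵢ) = Kₒ + α·Naₒ → α = (7.8525·153.0 − 7.87) / (122.0 − 7.8525·8.07)
α = (1201 − 7.87) / (122.0 − 63.37) = 1194/58.63 = 20.36

20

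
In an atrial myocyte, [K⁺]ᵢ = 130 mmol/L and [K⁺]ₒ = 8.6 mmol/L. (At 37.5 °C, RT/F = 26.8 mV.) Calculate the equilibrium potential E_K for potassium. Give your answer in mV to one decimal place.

E = (26.8/z) · ln([K⁺]_out/[K⁺]_in) with z = +1.
= (26.8/1) · ln(8.6/130) = 26.80 · ln(0.06615)
= 26.80 · (-2.7158) = -72.78 mV

-72.8 mV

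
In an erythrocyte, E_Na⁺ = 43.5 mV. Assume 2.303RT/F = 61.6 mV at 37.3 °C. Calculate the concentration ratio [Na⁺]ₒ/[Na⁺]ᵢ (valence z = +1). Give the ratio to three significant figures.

log₁₀([out]/[in]) = E·z/(61.6) = 43.5 × 1 / 61.6 = 0.7062
[out]/[in] = 10^(0.7062) = 5.084

5.08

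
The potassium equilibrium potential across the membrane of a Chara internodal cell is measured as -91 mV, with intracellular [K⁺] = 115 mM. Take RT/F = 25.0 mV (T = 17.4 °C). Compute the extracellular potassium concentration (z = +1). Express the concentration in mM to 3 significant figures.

Nernst: E = (25.0/1) · ln([out]/[in]), so ln([out]/[in]) = -91.0 × 1 / 25.0 = -3.6400.
[out]/[in] = e^(-3.6400) = 0.02625.
[out] = 0.02625 × 115 = 3.019 mM.

3.02 mM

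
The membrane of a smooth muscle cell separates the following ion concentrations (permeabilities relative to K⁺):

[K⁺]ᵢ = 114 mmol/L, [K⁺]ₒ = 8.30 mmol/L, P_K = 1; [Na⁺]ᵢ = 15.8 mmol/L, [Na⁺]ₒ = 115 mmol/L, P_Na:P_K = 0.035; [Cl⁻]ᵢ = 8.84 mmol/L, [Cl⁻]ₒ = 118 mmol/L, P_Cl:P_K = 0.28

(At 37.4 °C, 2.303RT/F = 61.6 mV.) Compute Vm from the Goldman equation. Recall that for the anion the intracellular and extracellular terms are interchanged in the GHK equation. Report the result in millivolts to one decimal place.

-61.5 mV

Vm = 61.6 · log₁₀[(Σ P·[cation]ₒ + Σ P·[anion]ᵢ) / (Σ P·[cation]ᵢ + Σ P·[anion]ₒ)]
Numerator = 1×8.30 + 0.035×115 + 0.28×8.84 = 14.8
Denominator = 1×114 + 0.035×15.8 + 0.28×118 = 147.6
Vm = 61.6 · log₁₀(0.10028) = 61.6 × (-0.9988) = -61.53 mV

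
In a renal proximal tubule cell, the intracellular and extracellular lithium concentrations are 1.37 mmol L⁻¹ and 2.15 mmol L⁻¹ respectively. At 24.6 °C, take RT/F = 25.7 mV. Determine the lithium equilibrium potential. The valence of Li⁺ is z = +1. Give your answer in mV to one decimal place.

11.6 mV

E = (25.7/z) · ln([Li⁺]_out/[Li⁺]_in) with z = +1.
= (25.7/1) · ln(2.15/1.37) = 25.70 · ln(1.569)
= 25.70 · (0.4507) = 11.58 mV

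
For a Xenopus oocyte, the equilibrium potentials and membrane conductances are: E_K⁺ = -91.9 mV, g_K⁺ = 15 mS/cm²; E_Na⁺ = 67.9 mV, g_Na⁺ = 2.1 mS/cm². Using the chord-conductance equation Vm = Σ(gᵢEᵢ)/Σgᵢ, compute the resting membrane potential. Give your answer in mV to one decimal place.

-72.3 mV

Σ gᵢEᵢ = 15·(-91.9) + 2.1·(67.9) = -1235.91
Σ gᵢ = 15 + 2.1 = 17.1
Vm = -1235.91 / 17.1 = -72.28 mV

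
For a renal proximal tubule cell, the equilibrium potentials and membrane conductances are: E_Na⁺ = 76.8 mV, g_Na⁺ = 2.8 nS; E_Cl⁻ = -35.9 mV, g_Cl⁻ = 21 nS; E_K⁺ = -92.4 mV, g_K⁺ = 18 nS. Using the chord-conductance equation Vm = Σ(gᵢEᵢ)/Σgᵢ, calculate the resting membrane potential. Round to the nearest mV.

-53 mV

Σ gᵢEᵢ = 2.8·(76.8) + 21·(-35.9) + 18·(-92.4) = -2202.06
Σ gᵢ = 2.8 + 21 + 18 = 41.8
Vm = -2202.06 / 41.8 = -52.68 mV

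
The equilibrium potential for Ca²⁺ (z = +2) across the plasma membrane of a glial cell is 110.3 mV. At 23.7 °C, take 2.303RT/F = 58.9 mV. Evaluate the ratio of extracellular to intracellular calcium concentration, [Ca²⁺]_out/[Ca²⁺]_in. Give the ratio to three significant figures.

log₁₀([out]/[in]) = E·z/(58.9) = 110.3 × 2 / 58.9 = 3.7453
[out]/[in] = 10^(3.7453) = 5563

5560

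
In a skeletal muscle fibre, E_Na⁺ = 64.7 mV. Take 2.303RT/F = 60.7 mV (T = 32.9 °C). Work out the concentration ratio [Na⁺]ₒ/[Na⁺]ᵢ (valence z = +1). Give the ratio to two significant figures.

12

log₁₀([out]/[in]) = E·z/(60.7) = 64.7 × 1 / 60.7 = 1.0659
[out]/[in] = 10^(1.0659) = 11.64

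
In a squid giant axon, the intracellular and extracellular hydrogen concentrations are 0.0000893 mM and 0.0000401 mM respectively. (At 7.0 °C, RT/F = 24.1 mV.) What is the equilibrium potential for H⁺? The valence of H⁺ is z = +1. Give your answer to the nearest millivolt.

E = (24.1/z) · ln([H⁺]_out/[H⁺]_in) with z = +1.
= (24.1/1) · ln(0.0000401/0.0000893) = 24.10 · ln(0.449)
= 24.10 · (-0.8006) = -19.30 mV

-19 mV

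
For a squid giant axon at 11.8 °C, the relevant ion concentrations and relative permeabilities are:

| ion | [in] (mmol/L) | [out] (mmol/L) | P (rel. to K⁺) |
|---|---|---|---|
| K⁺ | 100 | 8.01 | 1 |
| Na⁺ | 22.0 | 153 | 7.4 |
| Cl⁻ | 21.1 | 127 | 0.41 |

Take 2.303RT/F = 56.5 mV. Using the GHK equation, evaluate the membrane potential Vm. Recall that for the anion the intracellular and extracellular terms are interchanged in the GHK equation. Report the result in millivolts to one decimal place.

Vm = 56.5 · log₁₀[(Σ P·[cation]ₒ + Σ P·[anion]ᵢ) / (Σ P·[cation]ᵢ + Σ P·[anion]ₒ)]
Numerator = 1×8.01 + 7.4×153 + 0.41×21.1 = 1149
Denominator = 1×100 + 7.4×22.0 + 0.41×127 = 314.9
Vm = 56.5 · log₁₀(3.6487) = 56.5 × (0.5621) = 31.76 mV

31.8 mV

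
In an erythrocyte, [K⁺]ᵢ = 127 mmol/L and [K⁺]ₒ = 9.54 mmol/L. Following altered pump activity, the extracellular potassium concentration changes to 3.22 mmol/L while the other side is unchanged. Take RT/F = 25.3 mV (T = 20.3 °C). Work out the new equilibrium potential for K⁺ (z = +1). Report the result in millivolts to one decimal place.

-93.0 mV

After the shift: [K⁺]_out = 3.22, [K⁺]_in = 127 mmol/L.
E_new = (25.3/1)·ln(3.22/127) = 25.30 · (-3.6748) = -92.97 mV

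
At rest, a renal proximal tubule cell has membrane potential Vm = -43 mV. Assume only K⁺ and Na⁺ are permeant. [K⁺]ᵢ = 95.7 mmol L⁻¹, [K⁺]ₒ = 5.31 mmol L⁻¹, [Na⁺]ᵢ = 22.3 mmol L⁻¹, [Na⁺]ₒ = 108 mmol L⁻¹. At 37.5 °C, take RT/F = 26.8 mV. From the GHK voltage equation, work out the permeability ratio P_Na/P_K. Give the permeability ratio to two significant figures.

0.13

Let α = P_Na/P_K. GHK: Vm = 26.8·ln[(Kₒ + α·Naₒ)/(Kᵢ + α·Naᵢ)].
e^(Vm/26.8) = e^(-43.0/26.8) = 0.20099
So 0.20099·(Kᵢ + α·Naᵢ) = Kₒ + α·Naₒ → α = (0.20099·95.7 − 5.31) / (108.0 − 0.20099·22.3)
α = (19.24 − 5.31) / (108.0 − 4.482) = 13.93/103.5 = 0.1345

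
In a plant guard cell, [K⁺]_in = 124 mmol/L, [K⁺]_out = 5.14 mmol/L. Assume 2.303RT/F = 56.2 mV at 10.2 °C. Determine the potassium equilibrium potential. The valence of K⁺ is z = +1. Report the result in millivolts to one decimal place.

-77.7 mV

E = (56.2/z) · log₁₀([K⁺]_out/[K⁺]_in) with z = +1.
= (56.2/1) · log₁₀(5.14/124) = 56.20 · log₁₀(0.04145)
= 56.20 · (-1.3825) = -77.69 mV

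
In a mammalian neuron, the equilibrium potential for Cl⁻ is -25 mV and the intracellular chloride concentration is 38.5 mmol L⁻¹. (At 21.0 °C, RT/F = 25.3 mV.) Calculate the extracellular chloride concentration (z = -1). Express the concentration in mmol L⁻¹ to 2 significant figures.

Nernst: E = (25.3/-1) · ln([out]/[in]), so ln([out]/[in]) = -25.0 × -1 / 25.3 = 0.9881.
[out]/[in] = e^(0.9881) = 2.686.
[out] = 2.686 × 38.5 = 103.4 mmol L⁻¹.

100 mmol L⁻¹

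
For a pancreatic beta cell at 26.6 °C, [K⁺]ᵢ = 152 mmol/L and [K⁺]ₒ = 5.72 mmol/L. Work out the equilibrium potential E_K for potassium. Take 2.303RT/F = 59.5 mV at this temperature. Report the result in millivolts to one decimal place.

E = (59.5/z) · log₁₀([K⁺]_out/[K⁺]_in) with z = +1.
= (59.5/1) · log₁₀(5.72/152) = 59.50 · log₁₀(0.03763)
= 59.50 · (-1.4244) = -84.75 mV

-84.8 mV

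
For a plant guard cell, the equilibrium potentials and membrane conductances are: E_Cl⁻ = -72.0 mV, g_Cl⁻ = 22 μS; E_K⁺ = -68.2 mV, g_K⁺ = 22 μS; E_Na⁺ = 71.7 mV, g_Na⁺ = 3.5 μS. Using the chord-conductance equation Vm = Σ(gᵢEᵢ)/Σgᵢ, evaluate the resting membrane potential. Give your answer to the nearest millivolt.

Σ gᵢEᵢ = 22·(-72.0) + 22·(-68.2) + 3.5·(71.7) = -2833.45
Σ gᵢ = 22 + 22 + 3.5 = 47.5
Vm = -2833.45 / 47.5 = -59.65 mV

-60 mV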